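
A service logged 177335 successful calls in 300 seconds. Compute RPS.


Formula: throughput = requests / seconds
throughput = 177335 / 300
throughput = 591.12 requests/second

591.12 requests/second


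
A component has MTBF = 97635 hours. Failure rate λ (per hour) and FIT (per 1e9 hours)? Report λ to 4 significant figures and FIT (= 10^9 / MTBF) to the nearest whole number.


Formula: λ = 1 / MTBF; FIT = λ × 1e9 = 1e9 / MTBF
λ = 1 / 97635 ≈ 1.024e-05 failures/hour
FIT = 1e9 / 97635 ≈ 10242 failures per 1e9 hours (nearest whole number)

λ = 1.024e-05 /h, FIT = 10242


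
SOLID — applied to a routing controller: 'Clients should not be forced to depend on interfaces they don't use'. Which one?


This describes the Interface Segregation Principle (ISP)

Interface Segregation Principle (ISP)


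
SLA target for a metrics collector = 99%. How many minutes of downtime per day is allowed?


Formula: allowed downtime = period * (100 - SLA) / 100
Period (day) = 1440 minutes
Unavailability fraction = (100 - 99.0) / 100
Allowed downtime = 1440 * (100 - 99.0) / 100
Allowed downtime = 14.4 minutes

14.4 minutes


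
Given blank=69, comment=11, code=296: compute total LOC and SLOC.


Total LOC = blank + comment + code
Total LOC = 69 + 11 + 296 = 376
SLOC (source only) = code = 296

Total LOC: 376, SLOC: 296


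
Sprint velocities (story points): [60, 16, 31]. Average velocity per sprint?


Formula: Avg velocity = Total points / Number of sprints
Points: [60, 16, 31]
Sum = 60 + 16 + 31 = 107
Avg velocity = 107 / 3 = 35.67 points/sprint

35.67 points/sprint


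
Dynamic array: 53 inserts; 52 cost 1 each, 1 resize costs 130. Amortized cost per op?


Formula: Amortized cost = Total cost / Operations
Total cost = (52 * 1) + (1 * 130)
Total cost = 52 + 130 = 182
Amortized = 182 / 53 = 3.434

3.434


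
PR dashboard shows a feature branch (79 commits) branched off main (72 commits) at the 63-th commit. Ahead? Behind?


Common ancestor: commit #63
feature commits after divergence: 79 - 63 = 16
main commits after divergence: 72 - 63 = 9
feature is 16 commits ahead of main
main is 9 commits ahead of feature

feature ahead: 16, main ahead: 9


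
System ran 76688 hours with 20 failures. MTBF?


Formula: MTBF = Total operating time / Number of failures
MTBF = 76688 / 20
MTBF = 3834.4 hours

3834.4 hours


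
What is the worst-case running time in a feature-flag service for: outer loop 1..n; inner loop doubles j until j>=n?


Reasoning: linear outer times logarithmic inner
Complexity: O(n log n)

O(n log n)


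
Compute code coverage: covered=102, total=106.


Coverage = covered / total * 100
Coverage = 102 / 106 * 100
Coverage = 96.23%

96.23%


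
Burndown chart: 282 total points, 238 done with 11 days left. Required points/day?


Formula: Required rate = Remaining points / Days left
Remaining = 282 - 238 = 44 points
Required rate = 44 / 11 = 4.0 points/day

4.0 points/day


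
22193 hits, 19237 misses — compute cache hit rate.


Formula: hit rate = hits / (hits + misses) * 100
hit rate = 22193 / (22193 + 19237) * 100
hit rate = 22193 / 41430 * 100
hit rate = 53.57%

53.57%


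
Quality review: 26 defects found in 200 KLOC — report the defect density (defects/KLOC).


Defect density = defects / KLOC
Defect density = 26 / 200
Defect density = 0.13 defects/KLOC

0.13 defects/KLOC


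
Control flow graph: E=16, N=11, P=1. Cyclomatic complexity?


Formula: V(G) = E - N + 2P
V(G) = 16 - 11 + 2*1
V(G) = 5 + 2
V(G) = 7

7


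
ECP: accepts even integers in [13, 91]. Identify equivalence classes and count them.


Constraint: even integers in [13, 91]
Class 1: x < 13 — out-of-range invalid
Class 2: x in [13,91] but odd — wrong type invalid
Class 3: x in [13,91] and even — valid
Class 4: x > 91 — out-of-range invalid
Total equivalence classes: 4

4 equivalence classes


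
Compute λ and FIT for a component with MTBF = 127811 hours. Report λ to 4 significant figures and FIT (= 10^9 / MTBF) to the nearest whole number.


Formula: λ = 1 / MTBF; FIT = λ × 1e9 = 1e9 / MTBF
λ = 1 / 127811 ≈ 7.824e-06 failures/hour
FIT = 1e9 / 127811 ≈ 7824 failures per 1e9 hours (nearest whole number)

λ = 7.824e-06 /h, FIT = 7824


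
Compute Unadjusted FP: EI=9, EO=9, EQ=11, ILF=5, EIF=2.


UFP = EI*4 + EO*5 + EQ*4 + ILF*10 + EIF*7
UFP = 9*4 + 9*5 + 11*4 + 5*10 + 2*7
UFP = 36 + 45 + 44 + 50 + 14
UFP = 189

189


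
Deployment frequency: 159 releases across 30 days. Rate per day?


Formula: deployments per day = releases / days
= 159 / 30
= 5.3 deploys/day
(equivalently, 37.1 deploys/week)

5.3 deploys/day


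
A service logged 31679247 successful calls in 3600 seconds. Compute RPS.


Formula: throughput = requests / seconds
throughput = 31679247 / 3600
throughput = 8799.79 requests/second

8799.79 requests/second


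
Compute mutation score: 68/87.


Mutation score = killed / total * 100
Mutation score = 68 / 87 * 100
Mutation score = 78.16%

78.16%


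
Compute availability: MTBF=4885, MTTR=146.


Availability = MTBF / (MTBF + MTTR)
Availability = 4885 / (4885 + 146)
Availability = 4885 / 5031
Availability = 97.098%

97.098%


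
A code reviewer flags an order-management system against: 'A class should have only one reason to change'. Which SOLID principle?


This describes the Single Responsibility Principle (SRP)

Single Responsibility Principle (SRP)


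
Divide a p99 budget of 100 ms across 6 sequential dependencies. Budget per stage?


Formula: per_stage = total_budget / stages
per_stage = 100 / 6
per_stage = 16.67 ms

16.67 ms


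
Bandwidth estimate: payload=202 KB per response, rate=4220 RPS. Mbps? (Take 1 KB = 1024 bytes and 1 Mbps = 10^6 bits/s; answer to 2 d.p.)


Formula: Mbps = payload_bytes * RPS * 8 / 1e6
Payload per request = 202 KB = 202 * 1024 = 206848 bytes
Total bytes/sec = 206848 * 4220 = 872898560
Total bits/sec = 872898560 * 8 = 6983188480
Mbps = 6983188480 / 1e6 = 6983.19

6983.19 Mbps


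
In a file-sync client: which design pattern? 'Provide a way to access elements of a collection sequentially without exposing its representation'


This matches the Iterator pattern

Iterator


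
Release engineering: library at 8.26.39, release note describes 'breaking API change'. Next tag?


Current: 8.26.39
Change category: 'breaking API change' → major bump
SemVer rule: major bump → increment MAJOR, reset MINOR and PATCH to 0
New: 9.0.0

9.0.0


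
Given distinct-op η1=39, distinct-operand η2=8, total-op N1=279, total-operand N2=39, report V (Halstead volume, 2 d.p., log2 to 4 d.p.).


Formula: V = N * log2(η), where N = N1 + N2 and η = η1 + η2
η = 39 + 8 = 47
N = 279 + 39 = 318
log2(47) ≈ 5.5546
V = 318 * 5.5546 = 1766.36

1766.36


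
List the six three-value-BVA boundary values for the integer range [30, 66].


Range: [30, 66]
Boundaries: just below min, min, min+1, max-1, max, just above max
Values: [29, 30, 31, 65, 66, 67]

[29, 30, 31, 65, 66, 67]


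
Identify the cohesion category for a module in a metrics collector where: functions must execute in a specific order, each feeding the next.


Reasoning: Output of one is input to next
Type: Sequential cohesion

Sequential cohesion


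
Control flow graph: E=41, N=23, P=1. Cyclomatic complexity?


Formula: V(G) = E - N + 2P
V(G) = 41 - 23 + 2*1
V(G) = 18 + 2
V(G) = 20

20


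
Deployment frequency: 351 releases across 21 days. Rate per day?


Formula: deployments per day = releases / days
= 351 / 21
= 16.714 deploys/day
(equivalently, 117.0 deploys/week)

16.714 deploys/day


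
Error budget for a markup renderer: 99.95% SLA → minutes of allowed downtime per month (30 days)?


Formula: allowed downtime = period * (100 - SLA) / 100
Period (month (30 days)) = 43200 minutes
Unavailability fraction = (100 - 99.95) / 100
Allowed downtime = 43200 * (100 - 99.95) / 100
Allowed downtime = 21.6 minutes

21.6 minutes


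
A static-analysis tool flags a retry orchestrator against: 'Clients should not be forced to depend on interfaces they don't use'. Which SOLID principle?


This describes the Interface Segregation Principle (ISP)

Interface Segregation Principle (ISP)


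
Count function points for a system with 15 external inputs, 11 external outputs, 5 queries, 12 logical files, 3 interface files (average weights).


UFP = EI*4 + EO*5 + EQ*4 + ILF*10 + EIF*7
UFP = 15*4 + 11*5 + 5*4 + 12*10 + 3*7
UFP = 60 + 55 + 20 + 120 + 21
UFP = 276

276


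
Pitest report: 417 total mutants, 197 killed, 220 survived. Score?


Mutation score = killed / total * 100
Mutation score = 197 / 417 * 100
Mutation score = 47.24%

47.24%


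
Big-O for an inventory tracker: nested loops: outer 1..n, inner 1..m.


Reasoning: product of independent bounds
Complexity: O(n*m)

O(n*m)


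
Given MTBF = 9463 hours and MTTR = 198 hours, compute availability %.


Availability = MTBF / (MTBF + MTTR)
Availability = 9463 / (9463 + 198)
Availability = 9463 / 9661
Availability = 97.9505%

97.9505%


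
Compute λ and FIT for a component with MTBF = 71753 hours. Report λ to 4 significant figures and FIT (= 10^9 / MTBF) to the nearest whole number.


Formula: λ = 1 / MTBF; FIT = λ × 1e9 = 1e9 / MTBF
λ = 1 / 71753 ≈ 1.394e-05 failures/hour
FIT = 1e9 / 71753 ≈ 13937 failures per 1e9 hours (nearest whole number)

λ = 1.394e-05 /h, FIT = 13937


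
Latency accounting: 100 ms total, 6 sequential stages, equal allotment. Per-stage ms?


Formula: per_stage = total_budget / stages
per_stage = 100 / 6
per_stage = 16.67 ms

16.67 ms


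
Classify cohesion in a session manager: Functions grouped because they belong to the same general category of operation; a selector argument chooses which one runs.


Reasoning: Grouped by category of activity, not by data or sequence
Type: Logical cohesion

Logical cohesion


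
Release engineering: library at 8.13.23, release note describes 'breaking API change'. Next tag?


Current: 8.13.23
Change category: 'breaking API change' → major bump
SemVer rule: major bump → increment MAJOR, reset MINOR and PATCH to 0
New: 9.0.0

9.0.0


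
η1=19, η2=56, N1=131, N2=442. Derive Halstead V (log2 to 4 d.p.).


Formula: V = N * log2(η), where N = N1 + N2 and η = η1 + η2
η = 19 + 56 = 75
N = 131 + 442 = 573
log2(75) ≈ 6.2288
V = 573 * 6.2288 = 3569.10

3569.10


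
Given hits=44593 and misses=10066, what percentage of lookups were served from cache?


Formula: hit rate = hits / (hits + misses) * 100
hit rate = 44593 / (44593 + 10066) * 100
hit rate = 44593 / 54659 * 100
hit rate = 81.58%

81.58%


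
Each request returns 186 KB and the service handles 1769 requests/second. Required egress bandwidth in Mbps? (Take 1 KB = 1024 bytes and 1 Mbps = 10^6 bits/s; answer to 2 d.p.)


Formula: Mbps = payload_bytes * RPS * 8 / 1e6
Payload per request = 186 KB = 186 * 1024 = 190464 bytes
Total bytes/sec = 190464 * 1769 = 336930816
Total bits/sec = 336930816 * 8 = 2695446528
Mbps = 2695446528 / 1e6 = 2695.45

2695.45 Mbps


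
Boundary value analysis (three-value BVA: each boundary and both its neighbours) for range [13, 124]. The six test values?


Range: [13, 124]
Boundaries: just below min, min, min+1, max-1, max, just above max
Values: [12, 13, 14, 123, 124, 125]

[12, 13, 14, 123, 124, 125]


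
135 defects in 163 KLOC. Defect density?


Defect density = defects / KLOC
Defect density = 135 / 163
Defect density = 0.828 defects/KLOC

0.828 defects/KLOC


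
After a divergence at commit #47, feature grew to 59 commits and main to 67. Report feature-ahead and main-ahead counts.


Common ancestor: commit #47
feature commits after divergence: 59 - 47 = 12
main commits after divergence: 67 - 47 = 20
feature is 12 commits ahead of main
main is 20 commits ahead of feature

feature ahead: 12, main ahead: 20


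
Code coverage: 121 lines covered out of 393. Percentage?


Coverage = covered / total * 100
Coverage = 121 / 393 * 100
Coverage = 30.79%

30.79%


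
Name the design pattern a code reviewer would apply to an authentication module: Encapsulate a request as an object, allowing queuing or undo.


This matches the Command pattern

Command


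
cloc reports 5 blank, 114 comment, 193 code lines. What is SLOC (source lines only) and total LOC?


Total LOC = blank + comment + code
Total LOC = 5 + 114 + 193 = 312
SLOC (source only) = code = 193

Total LOC: 312, SLOC: 193


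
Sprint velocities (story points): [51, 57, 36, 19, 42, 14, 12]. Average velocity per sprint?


Formula: Avg velocity = Total points / Number of sprints
Points: [51, 57, 36, 19, 42, 14, 12]
Sum = 51 + 57 + 36 + 19 + 42 + 14 + 12 = 231
Avg velocity = 231 / 7 = 33.0 points/sprint

33.0 points/sprint


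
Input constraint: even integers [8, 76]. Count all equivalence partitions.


Constraint: even integers in [8, 76]
Class 1: x < 8 — out-of-range invalid
Class 2: x in [8,76] but odd — wrong type invalid
Class 3: x in [8,76] and even — valid
Class 4: x > 76 — out-of-range invalid
Total equivalence classes: 4

4 equivalence classes


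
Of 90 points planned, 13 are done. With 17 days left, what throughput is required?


Formula: Required rate = Remaining points / Days left
Remaining = 90 - 13 = 77 points
Required rate = 77 / 17 = 4.53 points/day

4.53 points/day


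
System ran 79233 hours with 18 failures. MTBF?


Formula: MTBF = Total operating time / Number of failures
MTBF = 79233 / 18
MTBF = 4401.83 hours

4401.83 hours


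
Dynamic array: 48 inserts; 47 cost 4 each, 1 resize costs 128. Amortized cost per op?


Formula: Amortized cost = Total cost / Operations
Total cost = (47 * 4) + (1 * 128)
Total cost = 188 + 128 = 316
Amortized = 316 / 48 = 6.5833

6.5833


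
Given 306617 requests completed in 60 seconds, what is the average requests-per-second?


Formula: throughput = requests / seconds
throughput = 306617 / 60
throughput = 5110.28 requests/second

5110.28 requests/second


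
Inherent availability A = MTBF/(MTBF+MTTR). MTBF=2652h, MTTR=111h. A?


Availability = MTBF / (MTBF + MTTR)
Availability = 2652 / (2652 + 111)
Availability = 2652 / 2763
Availability = 95.9826%

95.9826%


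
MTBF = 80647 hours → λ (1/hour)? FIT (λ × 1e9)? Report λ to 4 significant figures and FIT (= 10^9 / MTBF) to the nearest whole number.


Formula: λ = 1 / MTBF; FIT = λ × 1e9 = 1e9 / MTBF
λ = 1 / 80647 ≈ 1.240e-05 failures/hour
FIT = 1e9 / 80647 ≈ 12400 failures per 1e9 hours (nearest whole number)

λ = 1.240e-05 /h, FIT = 12400


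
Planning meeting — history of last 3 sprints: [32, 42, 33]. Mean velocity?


Formula: Avg velocity = Total points / Number of sprints
Points: [32, 42, 33]
Sum = 32 + 42 + 33 = 107
Avg velocity = 107 / 3 = 35.67 points/sprint

35.67 points/sprint


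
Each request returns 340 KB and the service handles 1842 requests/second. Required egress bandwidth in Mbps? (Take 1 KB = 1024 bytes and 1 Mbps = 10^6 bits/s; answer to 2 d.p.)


Formula: Mbps = payload_bytes * RPS * 8 / 1e6
Payload per request = 340 KB = 340 * 1024 = 348160 bytes
Total bytes/sec = 348160 * 1842 = 641310720
Total bits/sec = 641310720 * 8 = 5130485760
Mbps = 5130485760 / 1e6 = 5130.49

5130.49 Mbps


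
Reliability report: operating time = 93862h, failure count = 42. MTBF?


Formula: MTBF = Total operating time / Number of failures
MTBF = 93862 / 42
MTBF = 2234.81 hours

2234.81 hours


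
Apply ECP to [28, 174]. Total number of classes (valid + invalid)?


Valid range: [28, 174]
Class 1: x < 28 — invalid
Class 2: 28 ≤ x ≤ 174 — valid
Class 3: x > 174 — invalid
Total equivalence classes: 3

3 equivalence classes


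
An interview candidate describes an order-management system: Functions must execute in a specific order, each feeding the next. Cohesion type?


Reasoning: Output of one is input to next
Type: Sequential cohesion

Sequential cohesion


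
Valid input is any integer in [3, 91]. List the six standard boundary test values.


Range: [3, 91]
Boundaries: just below min, min, min+1, max-1, max, just above max
Values: [2, 3, 4, 90, 91, 92]

[2, 3, 4, 90, 91, 92]


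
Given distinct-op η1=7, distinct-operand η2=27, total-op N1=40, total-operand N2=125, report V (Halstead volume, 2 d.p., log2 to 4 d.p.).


Formula: V = N * log2(η), where N = N1 + N2 and η = η1 + η2
η = 7 + 27 = 34
N = 40 + 125 = 165
log2(34) ≈ 5.0875
V = 165 * 5.0875 = 839.44

839.44


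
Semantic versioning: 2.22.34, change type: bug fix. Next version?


Current: 2.22.34
Change category: 'bug fix' → patch bump
SemVer rule: patch bump → increment PATCH (MAJOR and MINOR unchanged)
New: 2.22.35

2.22.35


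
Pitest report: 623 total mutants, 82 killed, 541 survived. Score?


Mutation score = killed / total * 100
Mutation score = 82 / 623 * 100
Mutation score = 13.16%

13.16%


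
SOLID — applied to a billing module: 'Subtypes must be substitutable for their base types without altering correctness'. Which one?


This describes the Liskov Substitution Principle (LSP)

Liskov Substitution Principle (LSP)


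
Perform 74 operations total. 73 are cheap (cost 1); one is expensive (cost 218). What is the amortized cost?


Formula: Amortized cost = Total cost / Operations
Total cost = (73 * 1) + (1 * 218)
Total cost = 73 + 218 = 291
Amortized = 291 / 74 = 3.9324

3.9324


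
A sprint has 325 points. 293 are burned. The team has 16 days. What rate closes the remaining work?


Formula: Required rate = Remaining points / Days left
Remaining = 325 - 293 = 32 points
Required rate = 32 / 16 = 2.0 points/day

2.0 points/day


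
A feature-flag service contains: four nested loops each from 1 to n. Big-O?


Reasoning: four levels of nesting
Complexity: O(n^4)

O(n^4)


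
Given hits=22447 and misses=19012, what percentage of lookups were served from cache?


Formula: hit rate = hits / (hits + misses) * 100
hit rate = 22447 / (22447 + 19012) * 100
hit rate = 22447 / 41459 * 100
hit rate = 54.14%

54.14%


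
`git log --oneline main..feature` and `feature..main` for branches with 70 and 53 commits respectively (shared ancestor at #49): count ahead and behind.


Common ancestor: commit #49
feature commits after divergence: 70 - 49 = 21
main commits after divergence: 53 - 49 = 4
feature is 21 commits ahead of main
main is 4 commits ahead of feature

feature ahead: 21, main ahead: 4


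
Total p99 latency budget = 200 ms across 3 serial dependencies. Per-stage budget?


Formula: per_stage = total_budget / stages
per_stage = 200 / 3
per_stage = 66.67 ms

66.67 ms


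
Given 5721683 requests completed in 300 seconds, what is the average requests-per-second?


Formula: throughput = requests / seconds
throughput = 5721683 / 300
throughput = 19072.28 requests/second

19072.28 requests/second


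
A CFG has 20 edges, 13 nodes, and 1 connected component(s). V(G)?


Formula: V(G) = E - N + 2P
V(G) = 20 - 13 + 2*1
V(G) = 7 + 2
V(G) = 9

9


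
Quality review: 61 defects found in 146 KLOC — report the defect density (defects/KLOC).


Defect density = defects / KLOC
Defect density = 61 / 146
Defect density = 0.418 defects/KLOC

0.418 defects/KLOC


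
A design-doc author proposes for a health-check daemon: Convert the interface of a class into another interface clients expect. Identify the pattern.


This matches the Adapter pattern

Adapter


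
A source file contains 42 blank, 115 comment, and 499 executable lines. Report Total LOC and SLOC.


Total LOC = blank + comment + code
Total LOC = 42 + 115 + 499 = 656
SLOC (source only) = code = 499

Total LOC: 656, SLOC: 499


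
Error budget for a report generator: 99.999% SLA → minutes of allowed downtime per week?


Formula: allowed downtime = period * (100 - SLA) / 100
Period (week) = 10080 minutes
Unavailability fraction = (100 - 99.999) / 100
Allowed downtime = 10080 * (100 - 99.999) / 100
Allowed downtime = 0.1008 minutes

0.1008 minutes


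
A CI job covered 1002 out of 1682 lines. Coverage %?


Coverage = covered / total * 100
Coverage = 1002 / 1682 * 100
Coverage = 59.57%

59.57%


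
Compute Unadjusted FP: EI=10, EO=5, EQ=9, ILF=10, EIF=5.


UFP = EI*4 + EO*5 + EQ*4 + ILF*10 + EIF*7
UFP = 10*4 + 5*5 + 9*4 + 10*10 + 5*7
UFP = 40 + 25 + 36 + 100 + 35
UFP = 236

236


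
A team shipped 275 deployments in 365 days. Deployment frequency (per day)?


Formula: deployments per day = releases / days
= 275 / 365
= 0.753 deploys/day
(equivalently, 5.27 deploys/week)

0.753 deploys/day


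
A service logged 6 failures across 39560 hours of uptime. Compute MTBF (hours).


Formula: MTBF = Total operating time / Number of failures
MTBF = 39560 / 6
MTBF = 6593.33 hours

6593.33 hours


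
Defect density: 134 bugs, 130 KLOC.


Defect density = defects / KLOC
Defect density = 134 / 130
Defect density = 1.031 defects/KLOC

1.031 defects/KLOC


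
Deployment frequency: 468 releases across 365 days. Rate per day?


Formula: deployments per day = releases / days
= 468 / 365
= 1.282 deploys/day
(equivalently, 8.98 deploys/week)

1.282 deploys/day


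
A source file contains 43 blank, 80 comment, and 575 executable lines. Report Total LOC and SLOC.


Total LOC = blank + comment + code
Total LOC = 43 + 80 + 575 = 698
SLOC (source only) = code = 575

Total LOC: 698, SLOC: 575


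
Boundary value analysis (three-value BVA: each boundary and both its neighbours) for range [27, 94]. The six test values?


Range: [27, 94]
Boundaries: just below min, min, min+1, max-1, max, just above max
Values: [26, 27, 28, 93, 94, 95]

[26, 27, 28, 93, 94, 95]


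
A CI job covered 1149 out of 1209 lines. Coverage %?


Coverage = covered / total * 100
Coverage = 1149 / 1209 * 100
Coverage = 95.04%

95.04%


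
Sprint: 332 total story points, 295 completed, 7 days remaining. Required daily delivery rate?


Formula: Required rate = Remaining points / Days left
Remaining = 332 - 295 = 37 points
Required rate = 37 / 7 = 5.29 points/day

5.29 points/day


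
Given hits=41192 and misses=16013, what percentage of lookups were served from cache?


Formula: hit rate = hits / (hits + misses) * 100
hit rate = 41192 / (41192 + 16013) * 100
hit rate = 41192 / 57205 * 100
hit rate = 72.01%

72.01%


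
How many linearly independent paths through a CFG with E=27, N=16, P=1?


Formula: V(G) = E - N + 2P
V(G) = 27 - 16 + 2*1
V(G) = 11 + 2
V(G) = 13

13


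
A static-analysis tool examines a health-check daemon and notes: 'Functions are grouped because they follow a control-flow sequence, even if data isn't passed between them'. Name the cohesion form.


Reasoning: Grouped by order of execution within a routine, not by data flow
Type: Procedural cohesion

Procedural cohesion


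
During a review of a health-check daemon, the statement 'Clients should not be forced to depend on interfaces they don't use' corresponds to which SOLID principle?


This describes the Interface Segregation Principle (ISP)

Interface Segregation Principle (ISP)


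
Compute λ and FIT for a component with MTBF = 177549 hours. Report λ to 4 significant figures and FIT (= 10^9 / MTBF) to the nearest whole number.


Formula: λ = 1 / MTBF; FIT = λ × 1e9 = 1e9 / MTBF
λ = 1 / 177549 ≈ 5.632e-06 failures/hour
FIT = 1e9 / 177549 ≈ 5632 failures per 1e9 hours (nearest whole number)

λ = 5.632e-06 /h, FIT = 5632


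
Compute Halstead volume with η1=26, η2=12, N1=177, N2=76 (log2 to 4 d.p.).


Formula: V = N * log2(η), where N = N1 + N2 and η = η1 + η2
η = 26 + 12 = 38
N = 177 + 76 = 253
log2(38) ≈ 5.2479
V = 253 * 5.2479 = 1327.72

1327.72


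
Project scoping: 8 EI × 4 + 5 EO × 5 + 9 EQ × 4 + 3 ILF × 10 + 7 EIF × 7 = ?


UFP = EI*4 + EO*5 + EQ*4 + ILF*10 + EIF*7
UFP = 8*4 + 5*5 + 9*4 + 3*10 + 7*7
UFP = 32 + 25 + 36 + 30 + 49
UFP = 172

172


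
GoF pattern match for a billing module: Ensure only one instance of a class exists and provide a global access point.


This matches the Singleton pattern

Singleton


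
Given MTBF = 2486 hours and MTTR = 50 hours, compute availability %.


Availability = MTBF / (MTBF + MTTR)
Availability = 2486 / (2486 + 50)
Availability = 2486 / 2536
Availability = 98.0284%

98.0284%


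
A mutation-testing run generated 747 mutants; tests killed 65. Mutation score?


Mutation score = killed / total * 100
Mutation score = 65 / 747 * 100
Mutation score = 8.7%

8.7%


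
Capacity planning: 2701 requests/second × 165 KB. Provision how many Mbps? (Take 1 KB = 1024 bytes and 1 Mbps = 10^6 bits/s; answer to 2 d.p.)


Formula: Mbps = payload_bytes * RPS * 8 / 1e6
Payload per request = 165 KB = 165 * 1024 = 168960 bytes
Total bytes/sec = 168960 * 2701 = 456360960
Total bits/sec = 456360960 * 8 = 3650887680
Mbps = 3650887680 / 1e6 = 3650.89

3650.89 Mbps


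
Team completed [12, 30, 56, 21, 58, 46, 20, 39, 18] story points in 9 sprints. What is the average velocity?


Formula: Avg velocity = Total points / Number of sprints
Points: [12, 30, 56, 21, 58, 46, 20, 39, 18]
Sum = 12 + 30 + 56 + 21 + 58 + 46 + 20 + 39 + 18 = 300
Avg velocity = 300 / 9 = 33.33 points/sprint

33.33 points/sprint


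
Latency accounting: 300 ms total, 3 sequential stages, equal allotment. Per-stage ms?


Formula: per_stage = total_budget / stages
per_stage = 300 / 3
per_stage = 100.0 ms

100.0 ms


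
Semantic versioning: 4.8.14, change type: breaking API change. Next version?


Current: 4.8.14
Change category: 'breaking API change' → major bump
SemVer rule: major bump → increment MAJOR, reset MINOR and PATCH to 0
New: 5.0.0

5.0.0


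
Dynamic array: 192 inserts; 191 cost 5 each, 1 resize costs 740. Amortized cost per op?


Formula: Amortized cost = Total cost / Operations
Total cost = (191 * 5) + (1 * 740)
Total cost = 955 + 740 = 1695
Amortized = 1695 / 192 = 8.8281

8.8281


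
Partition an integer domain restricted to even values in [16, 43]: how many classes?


Constraint: even integers in [16, 43]
Class 1: x < 16 — out-of-range invalid
Class 2: x in [16,43] but odd — wrong type invalid
Class 3: x in [16,43] and even — valid
Class 4: x > 43 — out-of-range invalid
Total equivalence classes: 4

4 equivalence classes


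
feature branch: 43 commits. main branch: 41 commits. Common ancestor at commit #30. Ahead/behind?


Common ancestor: commit #30
feature commits after divergence: 43 - 30 = 13
main commits after divergence: 41 - 30 = 11
feature is 13 commits ahead of main
main is 11 commits ahead of feature

feature ahead: 13, main ahead: 11


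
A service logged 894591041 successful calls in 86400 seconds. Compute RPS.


Formula: throughput = requests / seconds
throughput = 894591041 / 86400
throughput = 10354.06 requests/second

10354.06 requests/second


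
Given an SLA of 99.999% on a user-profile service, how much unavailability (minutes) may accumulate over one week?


Formula: allowed downtime = period * (100 - SLA) / 100
Period (week) = 10080 minutes
Unavailability fraction = (100 - 99.999) / 100
Allowed downtime = 10080 * (100 - 99.999) / 100
Allowed downtime = 0.1008 minutes

0.1008 minutes


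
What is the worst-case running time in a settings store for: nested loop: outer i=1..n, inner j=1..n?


Reasoning: n iterations times n iterations
Complexity: O(n^2)

O(n^2)


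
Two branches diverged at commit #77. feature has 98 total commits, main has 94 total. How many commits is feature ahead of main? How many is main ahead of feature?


Common ancestor: commit #77
feature commits after divergence: 98 - 77 = 21
main commits after divergence: 94 - 77 = 17
feature is 21 commits ahead of main
main is 17 commits ahead of feature

feature ahead: 21, main ahead: 17


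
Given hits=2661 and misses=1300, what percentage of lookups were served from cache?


Formula: hit rate = hits / (hits + misses) * 100
hit rate = 2661 / (2661 + 1300) * 100
hit rate = 2661 / 3961 * 100
hit rate = 67.18%

67.18%


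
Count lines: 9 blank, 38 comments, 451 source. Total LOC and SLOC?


Total LOC = blank + comment + code
Total LOC = 9 + 38 + 451 = 498
SLOC (source only) = code = 451

Total LOC: 498, SLOC: 451


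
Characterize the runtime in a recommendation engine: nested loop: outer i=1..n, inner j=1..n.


Reasoning: n iterations times n iterations
Complexity: O(n^2)

O(n^2)


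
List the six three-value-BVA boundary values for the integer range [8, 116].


Range: [8, 116]
Boundaries: just below min, min, min+1, max-1, max, just above max
Values: [7, 8, 9, 115, 116, 117]

[7, 8, 9, 115, 116, 117]


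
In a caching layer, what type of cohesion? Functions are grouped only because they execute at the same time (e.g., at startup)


Reasoning: Related by timing only
Type: Temporal cohesion

Temporal cohesion


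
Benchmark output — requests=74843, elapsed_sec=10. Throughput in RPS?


Formula: throughput = requests / seconds
throughput = 74843 / 10
throughput = 7484.3 requests/second

7484.3 requests/second


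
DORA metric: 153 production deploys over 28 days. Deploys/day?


Formula: deployments per day = releases / days
= 153 / 28
= 5.464 deploys/day
(equivalently, 38.25 deploys/week)

5.464 deploys/day


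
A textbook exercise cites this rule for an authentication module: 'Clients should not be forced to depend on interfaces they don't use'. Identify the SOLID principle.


This describes the Interface Segregation Principle (ISP)

Interface Segregation Principle (ISP)


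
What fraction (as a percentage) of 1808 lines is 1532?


Coverage = covered / total * 100
Coverage = 1532 / 1808 * 100
Coverage = 84.73%

84.73%


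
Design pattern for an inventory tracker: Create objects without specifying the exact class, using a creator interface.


This matches the Factory Method pattern

Factory Method


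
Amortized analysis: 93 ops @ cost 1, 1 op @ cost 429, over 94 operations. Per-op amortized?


Formula: Amortized cost = Total cost / Operations
Total cost = (93 * 1) + (1 * 429)
Total cost = 93 + 429 = 522
Amortized = 522 / 94 = 5.5532

5.5532


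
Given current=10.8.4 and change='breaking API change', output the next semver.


Current: 10.8.4
Change category: 'breaking API change' → major bump
SemVer rule: major bump → increment MAJOR, reset MINOR and PATCH to 0
New: 11.0.0

11.0.0


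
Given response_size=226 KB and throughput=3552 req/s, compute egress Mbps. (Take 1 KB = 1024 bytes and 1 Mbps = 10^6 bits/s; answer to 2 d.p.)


Formula: Mbps = payload_bytes * RPS * 8 / 1e6
Payload per request = 226 KB = 226 * 1024 = 231424 bytes
Total bytes/sec = 231424 * 3552 = 822018048
Total bits/sec = 822018048 * 8 = 6576144384
Mbps = 6576144384 / 1e6 = 6576.14

6576.14 Mbps


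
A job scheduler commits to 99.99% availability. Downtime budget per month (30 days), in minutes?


Formula: allowed downtime = period * (100 - SLA) / 100
Period (month (30 days)) = 43200 minutes
Unavailability fraction = (100 - 99.99) / 100
Allowed downtime = 43200 * (100 - 99.99) / 100
Allowed downtime = 4.32 minutes

4.32 minutes


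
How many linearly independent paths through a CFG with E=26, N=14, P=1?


Formula: V(G) = E - N + 2P
V(G) = 26 - 14 + 2*1
V(G) = 12 + 2
V(G) = 14

14


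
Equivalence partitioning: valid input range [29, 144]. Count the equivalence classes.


Valid range: [29, 144]
Class 1: x < 29 — invalid
Class 2: 29 ≤ x ≤ 144 — valid
Class 3: x > 144 — invalid
Total equivalence classes: 3

3 equivalence classes


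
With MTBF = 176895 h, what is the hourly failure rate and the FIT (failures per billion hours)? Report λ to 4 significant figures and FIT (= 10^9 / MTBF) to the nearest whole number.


Formula: λ = 1 / MTBF; FIT = λ × 1e9 = 1e9 / MTBF
λ = 1 / 176895 ≈ 5.653e-06 failures/hour
FIT = 1e9 / 176895 ≈ 5653 failures per 1e9 hours (nearest whole number)

λ = 5.653e-06 /h, FIT = 5653


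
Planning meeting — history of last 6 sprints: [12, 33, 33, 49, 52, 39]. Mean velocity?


Formula: Avg velocity = Total points / Number of sprints
Points: [12, 33, 33, 49, 52, 39]
Sum = 12 + 33 + 33 + 49 + 52 + 39 = 218
Avg velocity = 218 / 6 = 36.33 points/sprint

36.33 points/sprint


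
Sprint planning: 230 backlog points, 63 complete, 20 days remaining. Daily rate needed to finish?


Formula: Required rate = Remaining points / Days left
Remaining = 230 - 63 = 167 points
Required rate = 167 / 20 = 8.35 points/day

8.35 points/day


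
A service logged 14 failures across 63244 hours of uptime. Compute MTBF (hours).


Formula: MTBF = Total operating time / Number of failures
MTBF = 63244 / 14
MTBF = 4517.43 hours

4517.43 hours


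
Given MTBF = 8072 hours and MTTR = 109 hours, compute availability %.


Availability = MTBF / (MTBF + MTTR)
Availability = 8072 / (8072 + 109)
Availability = 8072 / 8181
Availability = 98.6676%

98.6676%


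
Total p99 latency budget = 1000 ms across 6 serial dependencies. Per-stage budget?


Formula: per_stage = total_budget / stages
per_stage = 1000 / 6
per_stage = 166.67 ms

166.67 ms


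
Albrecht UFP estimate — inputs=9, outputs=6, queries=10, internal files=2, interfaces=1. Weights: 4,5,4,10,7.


UFP = EI*4 + EO*5 + EQ*4 + ILF*10 + EIF*7
UFP = 9*4 + 6*5 + 10*4 + 2*10 + 1*7
UFP = 36 + 30 + 40 + 20 + 7
UFP = 133

133


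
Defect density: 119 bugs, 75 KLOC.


Defect density = defects / KLOC
Defect density = 119 / 75
Defect density = 1.587 defects/KLOC

1.587 defects/KLOC


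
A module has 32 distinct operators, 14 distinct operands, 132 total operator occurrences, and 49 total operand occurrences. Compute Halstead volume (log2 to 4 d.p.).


Formula: V = N * log2(η), where N = N1 + N2 and η = η1 + η2
η = 32 + 14 = 46
N = 132 + 49 = 181
log2(46) ≈ 5.5236
V = 181 * 5.5236 = 999.77

999.77


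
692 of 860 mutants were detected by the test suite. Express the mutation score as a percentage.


Mutation score = killed / total * 100
Mutation score = 692 / 860 * 100
Mutation score = 80.47%

80.47%


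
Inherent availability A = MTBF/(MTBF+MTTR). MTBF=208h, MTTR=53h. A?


Availability = MTBF / (MTBF + MTTR)
Availability = 208 / (208 + 53)
Availability = 208 / 261
Availability = 79.6935%

79.6935%


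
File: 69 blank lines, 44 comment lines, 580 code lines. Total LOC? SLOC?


Total LOC = blank + comment + code
Total LOC = 69 + 44 + 580 = 693
SLOC (source only) = code = 580

Total LOC: 693, SLOC: 580


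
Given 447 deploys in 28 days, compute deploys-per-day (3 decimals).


Formula: deployments per day = releases / days
= 447 / 28
= 15.964 deploys/day
(equivalently, 111.75 deploys/week)

15.964 deploys/day


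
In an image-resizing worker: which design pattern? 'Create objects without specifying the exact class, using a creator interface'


This matches the Factory Method pattern

Factory Method


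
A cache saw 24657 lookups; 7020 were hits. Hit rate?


Formula: hit rate = hits / (hits + misses) * 100
hit rate = 7020 / (7020 + 17637) * 100
hit rate = 7020 / 24657 * 100
hit rate = 28.47%

28.47%


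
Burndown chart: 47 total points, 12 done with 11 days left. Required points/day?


Formula: Required rate = Remaining points / Days left
Remaining = 47 - 12 = 35 points
Required rate = 35 / 11 = 3.18 points/day

3.18 points/day


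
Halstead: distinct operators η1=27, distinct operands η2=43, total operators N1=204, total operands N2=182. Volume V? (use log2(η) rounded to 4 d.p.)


Formula: V = N * log2(η), where N = N1 + N2 and η = η1 + η2
η = 27 + 43 = 70
N = 204 + 182 = 386
log2(70) ≈ 6.1293
V = 386 * 6.1293 = 2365.91

2365.91


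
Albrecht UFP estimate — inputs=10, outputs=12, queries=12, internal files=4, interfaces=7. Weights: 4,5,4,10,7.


UFP = EI*4 + EO*5 + EQ*4 + ILF*10 + EIF*7
UFP = 10*4 + 12*5 + 12*4 + 4*10 + 7*7
UFP = 40 + 60 + 48 + 40 + 49
UFP = 237

237


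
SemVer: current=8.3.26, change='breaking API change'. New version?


Current: 8.3.26
Change category: 'breaking API change' → major bump
SemVer rule: major bump → increment MAJOR, reset MINOR and PATCH to 0
New: 9.0.0

9.0.0


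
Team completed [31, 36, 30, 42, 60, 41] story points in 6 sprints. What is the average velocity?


Formula: Avg velocity = Total points / Number of sprints
Points: [31, 36, 30, 42, 60, 41]
Sum = 31 + 36 + 30 + 42 + 60 + 41 = 240
Avg velocity = 240 / 6 = 40.0 points/sprint

40.0 points/sprint


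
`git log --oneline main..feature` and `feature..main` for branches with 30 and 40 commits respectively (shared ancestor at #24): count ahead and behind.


Common ancestor: commit #24
feature commits after divergence: 30 - 24 = 6
main commits after divergence: 40 - 24 = 16
feature is 6 commits ahead of main
main is 16 commits ahead of feature

feature ahead: 6, main ahead: 16


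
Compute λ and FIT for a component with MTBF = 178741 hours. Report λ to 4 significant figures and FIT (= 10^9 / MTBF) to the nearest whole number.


Formula: λ = 1 / MTBF; FIT = λ × 1e9 = 1e9 / MTBF
λ = 1 / 178741 ≈ 5.595e-06 failures/hour
FIT = 1e9 / 178741 ≈ 5595 failures per 1e9 hours (nearest whole number)

λ = 5.595e-06 /h, FIT = 5595


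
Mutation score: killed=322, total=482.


Mutation score = killed / total * 100
Mutation score = 322 / 482 * 100
Mutation score = 66.8%

66.8%


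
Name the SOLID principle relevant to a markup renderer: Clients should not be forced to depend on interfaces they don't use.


This describes the Interface Segregation Principle (ISP)

Interface Segregation Principle (ISP)


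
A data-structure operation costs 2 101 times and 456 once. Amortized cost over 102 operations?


Formula: Amortized cost = Total cost / Operations
Total cost = (101 * 2) + (1 * 456)
Total cost = 202 + 456 = 658
Amortized = 658 / 102 = 6.451

6.451


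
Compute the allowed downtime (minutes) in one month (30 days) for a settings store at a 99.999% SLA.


Formula: allowed downtime = period * (100 - SLA) / 100
Period (month (30 days)) = 43200 minutes
Unavailability fraction = (100 - 99.999) / 100
Allowed downtime = 43200 * (100 - 99.999) / 100
Allowed downtime = 0.432 minutes

0.432 minutes


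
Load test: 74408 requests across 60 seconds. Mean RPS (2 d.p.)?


Formula: throughput = requests / seconds
throughput = 74408 / 60
throughput = 1240.13 requests/second

1240.13 requests/second


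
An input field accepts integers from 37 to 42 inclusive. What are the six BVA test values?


Range: [37, 42]
Boundaries: just below min, min, min+1, max-1, max, just above max
Values: [36, 37, 38, 41, 42, 43]

[36, 37, 38, 41, 42, 43]


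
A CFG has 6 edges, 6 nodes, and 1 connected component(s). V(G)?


Formula: V(G) = E - N + 2P
V(G) = 6 - 6 + 2*1
V(G) = 0 + 2
V(G) = 2

2


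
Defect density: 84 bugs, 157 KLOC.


Defect density = defects / KLOC
Defect density = 84 / 157
Defect density = 0.535 defects/KLOC

0.535 defects/KLOC


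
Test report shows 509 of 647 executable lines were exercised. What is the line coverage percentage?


Coverage = covered / total * 100
Coverage = 509 / 647 * 100
Coverage = 78.67%

78.67%


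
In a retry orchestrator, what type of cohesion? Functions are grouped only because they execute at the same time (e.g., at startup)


Reasoning: Related by timing only
Type: Temporal cohesion

Temporal cohesion


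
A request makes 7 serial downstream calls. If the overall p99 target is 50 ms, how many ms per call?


Formula: per_stage = total_budget / stages
per_stage = 50 / 7
per_stage = 7.14 ms

7.14 ms


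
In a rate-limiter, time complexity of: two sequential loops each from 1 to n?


Reasoning: sequential dominates: O(n) + O(n) = O(n)
Complexity: O(n)

O(n)
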